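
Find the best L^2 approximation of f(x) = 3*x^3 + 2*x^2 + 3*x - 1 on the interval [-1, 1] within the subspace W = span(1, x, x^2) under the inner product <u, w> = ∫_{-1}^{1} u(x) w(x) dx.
g(x) = 2*x^2 + 24*x/5 - 1

The best approximation g ∈ W is the orthogonal projection of f onto W. Writing g = a_0 + a_1 x + a_2 x^2, the coefficients solve the normal equations G · a = b where
  G_{ij} = <φ_i, φ_j> and b_i = <f, φ_i>, with φ_0 = 1, φ_1 = x, φ_2 = x^2.
G =
  [2, 0, 2/3]
  [0, 2/3, 0]
  [2/3, 0, 2/5],
b = (-2/3, 16/5, 2/15).
Solving gives a_0 = -1, a_1 = 24/5, a_2 = 2, so
  g(x) = 2*x^2 + 24*x/5 - 1.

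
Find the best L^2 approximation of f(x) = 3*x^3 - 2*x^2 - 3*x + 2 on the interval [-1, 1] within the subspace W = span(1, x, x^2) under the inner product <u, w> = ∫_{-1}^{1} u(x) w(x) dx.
g(x) = -2*x^2 - 6*x/5 + 2

The best approximation g ∈ W is the orthogonal projection of f onto W. Writing g = a_0 + a_1 x + a_2 x^2, the coefficients solve the normal equations G · a = b where
  G_{ij} = <φ_i, φ_j> and b_i = <f, φ_i>, with φ_0 = 1, φ_1 = x, φ_2 = x^2.
G =
  [2, 0, 2/3]
  [0, 2/3, 0]
  [2/3, 0, 2/5],
b = (8/3, -4/5, 8/15).
Solving gives a_0 = 2, a_1 = -6/5, a_2 = -2, so
  g(x) = -2*x^2 - 6*x/5 + 2.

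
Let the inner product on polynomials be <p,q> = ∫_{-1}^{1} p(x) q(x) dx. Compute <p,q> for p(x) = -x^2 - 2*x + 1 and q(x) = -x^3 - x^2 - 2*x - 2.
<p,q> = 8/15

Expand the product: p(x)·q(x) = x^5 + 3*x^4 + 3*x^3 + 5*x^2 + 2*x - 2.
∫_{-1}^{1} of each monomial x^k gives [2/(k+1) if k even, 0 if k odd]. Integrating term-by-term (or equivalently evaluating the antiderivative F(x) = x^6/6 + 3*x^5/5 + 3*x^4/4 + 5*x^3/3 + x^2 - 2*x at the endpoints):
  F(1) − F(−1) = 131/60 − (33/20) = 8/15.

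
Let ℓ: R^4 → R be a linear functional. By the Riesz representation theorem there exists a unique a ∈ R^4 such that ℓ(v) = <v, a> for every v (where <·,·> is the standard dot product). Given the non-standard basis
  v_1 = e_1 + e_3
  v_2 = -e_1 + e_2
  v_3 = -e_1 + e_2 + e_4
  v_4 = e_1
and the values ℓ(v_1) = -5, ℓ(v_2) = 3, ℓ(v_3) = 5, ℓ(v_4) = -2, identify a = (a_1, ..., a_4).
a = (-2, 1, -3, 2)

Write a = (a_1, ..., a_4) in the standard basis. For each basis vector v_i, ℓ(v_i) = <v_i, a> is a linear equation in the a_j's. Collect the n equations into a matrix system V a = ℓ, where row i of V is v_i (expressed in the standard basis). Since V is invertible (lower-triangular with 1s on the diagonal, up to permutation), solve by back-substitution:
  V =
[[1, 0, 1, 0],
 [-1, 1, 0, 0],
 [-1, 1, 0, 1],
 [1, 0, 0, 0]]
  V a = (-5, 3, 5, -2)
Solving gives a = (-2, 1, -3, 2).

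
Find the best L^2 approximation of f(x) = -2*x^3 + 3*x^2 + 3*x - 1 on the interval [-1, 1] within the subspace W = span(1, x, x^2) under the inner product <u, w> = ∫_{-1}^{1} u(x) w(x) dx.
g(x) = 3*x^2 + 9*x/5 - 1

The best approximation g ∈ W is the orthogonal projection of f onto W. Writing g = a_0 + a_1 x + a_2 x^2, the coefficients solve the normal equations G · a = b where
  G_{ij} = <φ_i, φ_j> and b_i = <f, φ_i>, with φ_0 = 1, φ_1 = x, φ_2 = x^2.
G =
  [2, 0, 2/3]
  [0, 2/3, 0]
  [2/3, 0, 2/5],
b = (0, 6/5, 8/15).
Solving gives a_0 = -1, a_1 = 9/5, a_2 = 3, so
  g(x) = 3*x^2 + 9*x/5 - 1.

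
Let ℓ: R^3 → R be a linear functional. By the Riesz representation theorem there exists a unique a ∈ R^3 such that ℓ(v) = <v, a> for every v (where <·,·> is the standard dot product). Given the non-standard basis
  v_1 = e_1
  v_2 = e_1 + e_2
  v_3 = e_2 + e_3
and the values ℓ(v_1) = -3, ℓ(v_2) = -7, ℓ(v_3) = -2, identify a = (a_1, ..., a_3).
a = (-3, -4, 2)

Write a = (a_1, ..., a_3) in the standard basis. For each basis vector v_i, ℓ(v_i) = <v_i, a> is a linear equation in the a_j's. Collect the n equations into a matrix system V a = ℓ, where row i of V is v_i (expressed in the standard basis). Since V is invertible (lower-triangular with 1s on the diagonal, up to permutation), solve by back-substitution:
  V =
[[1, 0, 0],
 [1, 1, 0],
 [0, 1, 1]]
  V a = (-3, -7, -2)
Solving gives a = (-3, -4, 2).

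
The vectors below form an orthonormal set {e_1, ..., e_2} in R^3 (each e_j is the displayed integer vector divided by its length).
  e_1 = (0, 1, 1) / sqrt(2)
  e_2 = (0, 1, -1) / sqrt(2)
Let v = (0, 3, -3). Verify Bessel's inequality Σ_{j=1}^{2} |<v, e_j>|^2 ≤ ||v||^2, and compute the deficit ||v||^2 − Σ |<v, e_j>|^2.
Σ |<v, e_j>|^2 = 18; ||v||^2 = 18; deficit = 0

Write each e_j = u_j / sqrt(<u_j, u_j>) where u_j is the displayed integer vector. Then <v, e_j> = <v, u_j> / sqrt(<u_j, u_j>), so |<v, e_j>|^2 = <v, u_j>^2 / <u_j, u_j>.
Coefficients: <v, e_1> = 0/sqrt(2), <v, e_2> = 6/sqrt(2).
Square and sum: Σ |<v, e_j>|^2 = 18.
Compute ||v||^2 = v·v = 18.
Deficit = 18 − 18 = 0 ≥ 0, confirming Bessel's inequality. (The deficit equals ||v − Σ <v,e_j> e_j||^2, the squared distance from v to span{e_j}.)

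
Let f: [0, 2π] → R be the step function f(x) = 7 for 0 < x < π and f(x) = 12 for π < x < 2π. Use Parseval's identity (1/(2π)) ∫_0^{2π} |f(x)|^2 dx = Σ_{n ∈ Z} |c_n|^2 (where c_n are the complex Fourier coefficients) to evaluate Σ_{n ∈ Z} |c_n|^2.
Σ |c_n|^2 = 193/2

Parseval equates the L^2 energy of f (normalised by 1/(2π)) with the ℓ^2 sum of its Fourier coefficients: (1/(2π)) ∫_0^{2π} |f|^2 = Σ |c_n|^2.
Compute the left side: (1/(2π)) [∫_0^π 7^2 dx + ∫_π^{2π} 12^2 dx] = (1/(2π)) · (49π + 144π) = (49 + 144)/2 = 193/2.
So Σ_{n ∈ Z} |c_n|^2 = 193/2.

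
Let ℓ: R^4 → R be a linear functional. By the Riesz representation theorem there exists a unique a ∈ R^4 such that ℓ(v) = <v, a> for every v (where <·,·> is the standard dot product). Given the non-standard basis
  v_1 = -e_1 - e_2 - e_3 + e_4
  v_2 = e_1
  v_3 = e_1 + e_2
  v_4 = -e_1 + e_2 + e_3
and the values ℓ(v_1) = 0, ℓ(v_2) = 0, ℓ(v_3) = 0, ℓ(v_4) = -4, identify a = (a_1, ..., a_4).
a = (0, 0, -4, -4)

Write a = (a_1, ..., a_4) in the standard basis. For each basis vector v_i, ℓ(v_i) = <v_i, a> is a linear equation in the a_j's. Collect the n equations into a matrix system V a = ℓ, where row i of V is v_i (expressed in the standard basis). Since V is invertible (lower-triangular with 1s on the diagonal, up to permutation), solve by back-substitution:
  V =
[[-1, -1, -1, 1],
 [1, 0, 0, 0],
 [1, 1, 0, 0],
 [-1, 1, 1, 0]]
  V a = (0, 0, 0, -4)
Solving gives a = (0, 0, -4, -4).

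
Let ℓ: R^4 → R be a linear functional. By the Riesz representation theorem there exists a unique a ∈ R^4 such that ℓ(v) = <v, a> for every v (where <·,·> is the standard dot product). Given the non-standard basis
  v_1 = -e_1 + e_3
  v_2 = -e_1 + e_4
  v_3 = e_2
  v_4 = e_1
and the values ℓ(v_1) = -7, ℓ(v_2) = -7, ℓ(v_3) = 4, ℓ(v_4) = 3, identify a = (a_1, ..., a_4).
a = (3, 4, -4, -4)

Write a = (a_1, ..., a_4) in the standard basis. For each basis vector v_i, ℓ(v_i) = <v_i, a> is a linear equation in the a_j's. Collect the n equations into a matrix system V a = ℓ, where row i of V is v_i (expressed in the standard basis). Since V is invertible (lower-triangular with 1s on the diagonal, up to permutation), solve by back-substitution:
  V =
[[-1, 0, 1, 0],
 [-1, 0, 0, 1],
 [0, 1, 0, 0],
 [1, 0, 0, 0]]
  V a = (-7, -7, 4, 3)
Solving gives a = (3, 4, -4, -4).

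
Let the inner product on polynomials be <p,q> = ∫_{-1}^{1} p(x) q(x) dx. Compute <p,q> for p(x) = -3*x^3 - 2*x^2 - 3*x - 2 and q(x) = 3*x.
<p,q> = -48/5

Expand the product: p(x)·q(x) = -9*x^4 - 6*x^3 - 9*x^2 - 6*x.
∫_{-1}^{1} of each monomial x^k gives [2/(k+1) if k even, 0 if k odd]. Integrating term-by-term (or equivalently evaluating the antiderivative F(x) = -9*x^5/5 - 3*x^4/2 - 3*x^3 - 3*x^2 at the endpoints):
  F(1) − F(−1) = -93/10 − (3/10) = -48/5.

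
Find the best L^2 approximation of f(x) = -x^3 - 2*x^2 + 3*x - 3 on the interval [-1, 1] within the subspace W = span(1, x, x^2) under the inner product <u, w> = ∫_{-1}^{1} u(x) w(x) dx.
g(x) = -2*x^2 + 12*x/5 - 3

The best approximation g ∈ W is the orthogonal projection of f onto W. Writing g = a_0 + a_1 x + a_2 x^2, the coefficients solve the normal equations G · a = b where
  G_{ij} = <φ_i, φ_j> and b_i = <f, φ_i>, with φ_0 = 1, φ_1 = x, φ_2 = x^2.
G =
  [2, 0, 2/3]
  [0, 2/3, 0]
  [2/3, 0, 2/5],
b = (-22/3, 8/5, -14/5).
Solving gives a_0 = -3, a_1 = 12/5, a_2 = -2, so
  g(x) = -2*x^2 + 12*x/5 - 3.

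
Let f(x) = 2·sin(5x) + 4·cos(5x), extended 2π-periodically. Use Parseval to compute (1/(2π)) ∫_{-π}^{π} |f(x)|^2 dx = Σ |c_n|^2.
Σ |c_n|^2 = 10

Expand |f|^2 and use orthogonality of {sin(nx), cos(mx)} on [-π, π]:
  ∫_{-π}^{π} sin(nx)^2 dx = π, ∫ cos(mx)^2 dx = π, and cross terms integrate to 0.
So ∫_{-π}^{π} f(x)^2 dx = 2^2 · π + 4^2 · π = (4 + 16)π.
Divide by 2π: (4 + 16)/2 = 10.
By Parseval, this equals Σ |c_n|^2.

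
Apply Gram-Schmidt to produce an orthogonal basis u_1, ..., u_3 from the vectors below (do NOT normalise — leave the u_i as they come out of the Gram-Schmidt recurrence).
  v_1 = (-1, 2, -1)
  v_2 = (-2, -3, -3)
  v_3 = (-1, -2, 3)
Orthogonal basis:
  u_1 = (-1, 2, -1)
  u_2 = (-13/6, -8/3, -19/6)
  u_3 = (-288/131, -32/131, 224/131)

Apply the Gram-Schmidt recurrence
  u_1 = v_1
  u_i = v_i − Σ_{j<i} ((v_i · u_j) / (u_j · u_j)) · u_j.

Step by step this gives:
  u_1 = (-1, 2, -1)
  u_2 = (-13/6, -8/3, -19/6)
  u_3 = (-288/131, -32/131, 224/131)

Orthogonality check:
  u_2 · u_1 = 0 (should be 0)
  u_3 · u_1 = 0 (should be 0)
  u_3 · u_2 = 0 (should be 0)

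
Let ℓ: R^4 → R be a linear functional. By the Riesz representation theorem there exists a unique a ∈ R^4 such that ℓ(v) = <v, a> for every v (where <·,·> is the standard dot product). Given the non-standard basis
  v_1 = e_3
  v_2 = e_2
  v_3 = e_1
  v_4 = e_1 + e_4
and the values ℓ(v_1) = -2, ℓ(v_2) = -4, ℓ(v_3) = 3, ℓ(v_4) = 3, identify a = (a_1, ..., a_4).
a = (3, -4, -2, 0)

Write a = (a_1, ..., a_4) in the standard basis. For each basis vector v_i, ℓ(v_i) = <v_i, a> is a linear equation in the a_j's. Collect the n equations into a matrix system V a = ℓ, where row i of V is v_i (expressed in the standard basis). Since V is invertible (lower-triangular with 1s on the diagonal, up to permutation), solve by back-substitution:
  V =
[[0, 0, 1, 0],
 [0, 1, 0, 0],
 [1, 0, 0, 0],
 [1, 0, 0, 1]]
  V a = (-2, -4, 3, 3)
Solving gives a = (3, -4, -2, 0).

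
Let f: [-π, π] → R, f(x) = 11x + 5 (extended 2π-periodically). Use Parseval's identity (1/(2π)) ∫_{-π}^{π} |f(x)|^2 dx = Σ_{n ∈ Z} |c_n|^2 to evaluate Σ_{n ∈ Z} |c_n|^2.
Σ |c_n|^2 = 121π^2/3 + 25

Expand and integrate term by term over [-π, π]:
  ∫ (11x)^2 dx = 121·(2π^3/3); ∫ 2·11·(5)·x dx = 0 (odd integrand); ∫ 5^2 dx = 25·2π.
So (1/(2π)) ∫_{-π}^{π} (11x + 5)^2 dx = 121π^2/3 + 25 = 121π^2/3 + 25.
Parseval ⇒ Σ |c_n|^2 = 121π^2/3 + 25.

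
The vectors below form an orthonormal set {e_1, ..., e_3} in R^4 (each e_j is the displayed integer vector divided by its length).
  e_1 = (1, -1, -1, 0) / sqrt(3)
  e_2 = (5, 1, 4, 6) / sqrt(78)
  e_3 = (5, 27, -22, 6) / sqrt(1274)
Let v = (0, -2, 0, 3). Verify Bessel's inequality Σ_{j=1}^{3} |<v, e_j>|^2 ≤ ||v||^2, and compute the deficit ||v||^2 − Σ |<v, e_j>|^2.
Σ |<v, e_j>|^2 = 276/49; ||v||^2 = 13; deficit = 361/49

Write each e_j = u_j / sqrt(<u_j, u_j>) where u_j is the displayed integer vector. Then <v, e_j> = <v, u_j> / sqrt(<u_j, u_j>), so |<v, e_j>|^2 = <v, u_j>^2 / <u_j, u_j>.
Coefficients: <v, e_1> = 2/sqrt(3), <v, e_2> = 16/sqrt(78), <v, e_3> = -36/sqrt(1274).
Square and sum: Σ |<v, e_j>|^2 = 276/49.
Compute ||v||^2 = v·v = 13.
Deficit = 13 − 276/49 = 361/49 ≥ 0, confirming Bessel's inequality. (The deficit equals ||v − Σ <v,e_j> e_j||^2, the squared distance from v to span{e_j}.)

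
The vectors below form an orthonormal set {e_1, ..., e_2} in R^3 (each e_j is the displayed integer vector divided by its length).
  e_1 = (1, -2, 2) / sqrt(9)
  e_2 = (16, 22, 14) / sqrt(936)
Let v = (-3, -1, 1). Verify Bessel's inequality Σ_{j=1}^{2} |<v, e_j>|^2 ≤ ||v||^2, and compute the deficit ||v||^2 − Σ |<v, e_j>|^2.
Σ |<v, e_j>|^2 = 45/13; ||v||^2 = 11; deficit = 98/13

Write each e_j = u_j / sqrt(<u_j, u_j>) where u_j is the displayed integer vector. Then <v, e_j> = <v, u_j> / sqrt(<u_j, u_j>), so |<v, e_j>|^2 = <v, u_j>^2 / <u_j, u_j>.
Coefficients: <v, e_1> = 1/sqrt(9), <v, e_2> = -56/sqrt(936).
Square and sum: Σ |<v, e_j>|^2 = 45/13.
Compute ||v||^2 = v·v = 11.
Deficit = 11 − 45/13 = 98/13 ≥ 0, confirming Bessel's inequality. (The deficit equals ||v − Σ <v,e_j> e_j||^2, the squared distance from v to span{e_j}.)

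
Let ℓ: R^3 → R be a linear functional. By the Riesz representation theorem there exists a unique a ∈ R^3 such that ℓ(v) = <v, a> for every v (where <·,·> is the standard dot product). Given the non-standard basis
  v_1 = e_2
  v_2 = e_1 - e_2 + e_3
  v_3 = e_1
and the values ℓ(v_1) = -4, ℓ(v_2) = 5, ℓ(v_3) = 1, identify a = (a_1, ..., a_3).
a = (1, -4, 0)

Write a = (a_1, ..., a_3) in the standard basis. For each basis vector v_i, ℓ(v_i) = <v_i, a> is a linear equation in the a_j's. Collect the n equations into a matrix system V a = ℓ, where row i of V is v_i (expressed in the standard basis). Since V is invertible (lower-triangular with 1s on the diagonal, up to permutation), solve by back-substitution:
  V =
[[0, 1, 0],
 [1, -1, 1],
 [1, 0, 0]]
  V a = (-4, 5, 1)
Solving gives a = (1, -4, 0).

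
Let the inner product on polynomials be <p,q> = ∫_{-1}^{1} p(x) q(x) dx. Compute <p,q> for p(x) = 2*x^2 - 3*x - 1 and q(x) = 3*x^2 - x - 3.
<p,q> = 22/5

Expand the product: p(x)·q(x) = 6*x^4 - 11*x^3 - 6*x^2 + 10*x + 3.
∫_{-1}^{1} of each monomial x^k gives [2/(k+1) if k even, 0 if k odd]. Integrating term-by-term (or equivalently evaluating the antiderivative F(x) = 6*x^5/5 - 11*x^4/4 - 2*x^3 + 5*x^2 + 3*x at the endpoints):
  F(1) − F(−1) = 89/20 − (1/20) = 22/5.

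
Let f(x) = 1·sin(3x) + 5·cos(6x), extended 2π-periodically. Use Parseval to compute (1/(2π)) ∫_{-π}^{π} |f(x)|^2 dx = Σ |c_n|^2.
Σ |c_n|^2 = 13

Expand |f|^2 and use orthogonality of {sin(nx), cos(mx)} on [-π, π]:
  ∫_{-π}^{π} sin(nx)^2 dx = π, ∫ cos(mx)^2 dx = π, and cross terms integrate to 0.
So ∫_{-π}^{π} f(x)^2 dx = 1^2 · π + 5^2 · π = (1 + 25)π.
Divide by 2π: (1 + 25)/2 = 13.
By Parseval, this equals Σ |c_n|^2.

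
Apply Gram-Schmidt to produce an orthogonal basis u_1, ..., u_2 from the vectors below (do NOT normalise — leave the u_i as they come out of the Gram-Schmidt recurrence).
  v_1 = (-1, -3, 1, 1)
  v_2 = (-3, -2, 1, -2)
Orthogonal basis:
  u_1 = (-1, -3, 1, 1)
  u_2 = (-7/3, 0, 1/3, -8/3)

Apply the Gram-Schmidt recurrence
  u_1 = v_1
  u_i = v_i − Σ_{j<i} ((v_i · u_j) / (u_j · u_j)) · u_j.

Step by step this gives:
  u_1 = (-1, -3, 1, 1)
  u_2 = (-7/3, 0, 1/3, -8/3)

Orthogonality check:
  u_2 · u_1 = 0 (should be 0)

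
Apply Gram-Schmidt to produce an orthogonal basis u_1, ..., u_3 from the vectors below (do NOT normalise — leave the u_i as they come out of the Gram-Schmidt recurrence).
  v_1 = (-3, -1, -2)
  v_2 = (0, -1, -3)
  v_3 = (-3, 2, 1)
Orthogonal basis:
  u_1 = (-3, -1, -2)
  u_2 = (3/2, -1/2, -2)
  u_3 = (-18/91, 162/91, -54/91)

Apply the Gram-Schmidt recurrence
  u_1 = v_1
  u_i = v_i − Σ_{j<i} ((v_i · u_j) / (u_j · u_j)) · u_j.

Step by step this gives:
  u_1 = (-3, -1, -2)
  u_2 = (3/2, -1/2, -2)
  u_3 = (-18/91, 162/91, -54/91)

Orthogonality check:
  u_2 · u_1 = 0 (should be 0)
  u_3 · u_1 = 0 (should be 0)
  u_3 · u_2 = 0 (should be 0)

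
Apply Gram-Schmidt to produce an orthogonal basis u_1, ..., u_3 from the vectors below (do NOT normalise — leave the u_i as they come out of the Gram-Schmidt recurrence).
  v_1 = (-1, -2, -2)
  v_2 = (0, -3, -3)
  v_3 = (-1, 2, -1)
Orthogonal basis:
  u_1 = (-1, -2, -2)
  u_2 = (4/3, -1/3, -1/3)
  u_3 = (0, 3/2, -3/2)

Apply the Gram-Schmidt recurrence
  u_1 = v_1
  u_i = v_i − Σ_{j<i} ((v_i · u_j) / (u_j · u_j)) · u_j.

Step by step this gives:
  u_1 = (-1, -2, -2)
  u_2 = (4/3, -1/3, -1/3)
  u_3 = (0, 3/2, -3/2)

Orthogonality check:
  u_2 · u_1 = 0 (should be 0)
  u_3 · u_1 = 0 (should be 0)
  u_3 · u_2 = 0 (should be 0)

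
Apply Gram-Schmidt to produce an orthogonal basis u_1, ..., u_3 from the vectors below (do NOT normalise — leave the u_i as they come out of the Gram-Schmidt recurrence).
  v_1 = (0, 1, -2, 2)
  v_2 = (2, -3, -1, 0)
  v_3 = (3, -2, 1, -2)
Orthogonal basis:
  u_1 = (0, 1, -2, 2)
  u_2 = (2, -26/9, -11/9, 2/9)
  u_3 = (193/125, 124/125, 14/125, -48/125)

Apply the Gram-Schmidt recurrence
  u_1 = v_1
  u_i = v_i − Σ_{j<i} ((v_i · u_j) / (u_j · u_j)) · u_j.

Step by step this gives:
  u_1 = (0, 1, -2, 2)
  u_2 = (2, -26/9, -11/9, 2/9)
  u_3 = (193/125, 124/125, 14/125, -48/125)

Orthogonality check:
  u_2 · u_1 = 0 (should be 0)
  u_3 · u_1 = 0 (should be 0)
  u_3 · u_2 = 0 (should be 0)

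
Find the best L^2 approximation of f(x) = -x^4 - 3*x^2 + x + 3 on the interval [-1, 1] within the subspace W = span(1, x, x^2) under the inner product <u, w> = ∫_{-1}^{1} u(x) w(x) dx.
g(x) = -27*x^2/7 + x + 108/35

The best approximation g ∈ W is the orthogonal projection of f onto W. Writing g = a_0 + a_1 x + a_2 x^2, the coefficients solve the normal equations G · a = b where
  G_{ij} = <φ_i, φ_j> and b_i = <f, φ_i>, with φ_0 = 1, φ_1 = x, φ_2 = x^2.
G =
  [2, 0, 2/3]
  [0, 2/3, 0]
  [2/3, 0, 2/5],
b = (18/5, 2/3, 18/35).
Solving gives a_0 = 108/35, a_1 = 1, a_2 = -27/7, so
  g(x) = -27*x^2/7 + x + 108/35.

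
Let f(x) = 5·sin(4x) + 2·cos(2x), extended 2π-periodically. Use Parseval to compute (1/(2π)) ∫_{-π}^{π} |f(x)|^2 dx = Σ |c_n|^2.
Σ |c_n|^2 = 29/2

Expand |f|^2 and use orthogonality of {sin(nx), cos(mx)} on [-π, π]:
  ∫_{-π}^{π} sin(nx)^2 dx = π, ∫ cos(mx)^2 dx = π, and cross terms integrate to 0.
So ∫_{-π}^{π} f(x)^2 dx = 5^2 · π + 2^2 · π = (25 + 4)π.
Divide by 2π: (25 + 4)/2 = 29/2.
By Parseval, this equals Σ |c_n|^2.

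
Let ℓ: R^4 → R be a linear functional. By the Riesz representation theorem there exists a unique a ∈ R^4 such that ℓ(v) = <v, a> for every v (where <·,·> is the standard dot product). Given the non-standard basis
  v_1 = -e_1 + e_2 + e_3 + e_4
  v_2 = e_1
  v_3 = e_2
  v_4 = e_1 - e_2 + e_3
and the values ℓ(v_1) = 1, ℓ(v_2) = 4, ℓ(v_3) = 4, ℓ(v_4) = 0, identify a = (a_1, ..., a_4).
a = (4, 4, 0, 1)

Write a = (a_1, ..., a_4) in the standard basis. For each basis vector v_i, ℓ(v_i) = <v_i, a> is a linear equation in the a_j's. Collect the n equations into a matrix system V a = ℓ, where row i of V is v_i (expressed in the standard basis). Since V is invertible (lower-triangular with 1s on the diagonal, up to permutation), solve by back-substitution:
  V =
[[-1, 1, 1, 1],
 [1, 0, 0, 0],
 [0, 1, 0, 0],
 [1, -1, 1, 0]]
  V a = (1, 4, 4, 0)
Solving gives a = (4, 4, 0, 1).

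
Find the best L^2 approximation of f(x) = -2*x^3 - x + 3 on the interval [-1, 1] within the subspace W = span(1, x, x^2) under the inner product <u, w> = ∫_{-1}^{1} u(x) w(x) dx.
g(x) = 3 - 11*x/5

The best approximation g ∈ W is the orthogonal projection of f onto W. Writing g = a_0 + a_1 x + a_2 x^2, the coefficients solve the normal equations G · a = b where
  G_{ij} = <φ_i, φ_j> and b_i = <f, φ_i>, with φ_0 = 1, φ_1 = x, φ_2 = x^2.
G =
  [2, 0, 2/3]
  [0, 2/3, 0]
  [2/3, 0, 2/5],
b = (6, -22/15, 2).
Solving gives a_0 = 3, a_1 = -11/5, a_2 = 0, so
  g(x) = 3 - 11*x/5.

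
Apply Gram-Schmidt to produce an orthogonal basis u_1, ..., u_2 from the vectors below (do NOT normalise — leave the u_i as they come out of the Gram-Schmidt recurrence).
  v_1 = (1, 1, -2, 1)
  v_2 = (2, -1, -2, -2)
Orthogonal basis:
  u_1 = (1, 1, -2, 1)
  u_2 = (11/7, -10/7, -8/7, -17/7)

Apply the Gram-Schmidt recurrence
  u_1 = v_1
  u_i = v_i − Σ_{j<i} ((v_i · u_j) / (u_j · u_j)) · u_j.

Step by step this gives:
  u_1 = (1, 1, -2, 1)
  u_2 = (11/7, -10/7, -8/7, -17/7)

Orthogonality check:
  u_2 · u_1 = 0 (should be 0)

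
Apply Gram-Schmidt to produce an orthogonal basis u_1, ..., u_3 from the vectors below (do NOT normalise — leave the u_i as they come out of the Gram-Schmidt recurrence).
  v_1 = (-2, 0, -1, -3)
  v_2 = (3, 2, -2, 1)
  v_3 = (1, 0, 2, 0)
Orthogonal basis:
  u_1 = (-2, 0, -1, -3)
  u_2 = (2, 2, -5/2, -1/2)
  u_3 = (171/203, 12/29, 243/203, -195/203)

Apply the Gram-Schmidt recurrence
  u_1 = v_1
  u_i = v_i − Σ_{j<i} ((v_i · u_j) / (u_j · u_j)) · u_j.

Step by step this gives:
  u_1 = (-2, 0, -1, -3)
  u_2 = (2, 2, -5/2, -1/2)
  u_3 = (171/203, 12/29, 243/203, -195/203)

Orthogonality check:
  u_2 · u_1 = 0 (should be 0)
  u_3 · u_1 = 0 (should be 0)
  u_3 · u_2 = 0 (should be 0)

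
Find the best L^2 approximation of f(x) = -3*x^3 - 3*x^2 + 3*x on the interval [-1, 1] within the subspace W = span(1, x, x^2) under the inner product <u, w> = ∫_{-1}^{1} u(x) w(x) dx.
g(x) = -3*x^2 + 6*x/5

The best approximation g ∈ W is the orthogonal projection of f onto W. Writing g = a_0 + a_1 x + a_2 x^2, the coefficients solve the normal equations G · a = b where
  G_{ij} = <φ_i, φ_j> and b_i = <f, φ_i>, with φ_0 = 1, φ_1 = x, φ_2 = x^2.
G =
  [2, 0, 2/3]
  [0, 2/3, 0]
  [2/3, 0, 2/5],
b = (-2, 4/5, -6/5).
Solving gives a_0 = 0, a_1 = 6/5, a_2 = -3, so
  g(x) = -3*x^2 + 6*x/5.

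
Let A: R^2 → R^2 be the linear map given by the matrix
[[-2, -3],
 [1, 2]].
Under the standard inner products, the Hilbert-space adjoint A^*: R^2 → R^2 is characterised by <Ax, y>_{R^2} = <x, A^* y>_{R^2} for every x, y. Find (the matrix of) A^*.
A^* = A^T =
[[-2, 1],
 [-3, 2]]

For real matrices with standard dot products, the defining identity <Ax, y> = <x, A^* y> gives (Ax)^T y = x^T (A^*) y, i.e. x^T A^T y = x^T (A^*) y. Since this holds for all x, y, we must have A^* = A^T. Therefore
A^* =
[[-2, 1],
 [-3, 2]].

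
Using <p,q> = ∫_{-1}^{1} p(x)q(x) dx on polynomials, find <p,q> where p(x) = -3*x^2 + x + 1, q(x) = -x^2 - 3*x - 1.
<p,q> = -22/15

Expand the product: p(x)·q(x) = 3*x^4 + 8*x^3 - x^2 - 4*x - 1.
∫_{-1}^{1} of each monomial x^k gives [2/(k+1) if k even, 0 if k odd]. Integrating term-by-term (or equivalently evaluating the antiderivative F(x) = 3*x^5/5 + 2*x^4 - x^3/3 - 2*x^2 - x at the endpoints):
  F(1) − F(−1) = -11/15 − (11/15) = -22/15.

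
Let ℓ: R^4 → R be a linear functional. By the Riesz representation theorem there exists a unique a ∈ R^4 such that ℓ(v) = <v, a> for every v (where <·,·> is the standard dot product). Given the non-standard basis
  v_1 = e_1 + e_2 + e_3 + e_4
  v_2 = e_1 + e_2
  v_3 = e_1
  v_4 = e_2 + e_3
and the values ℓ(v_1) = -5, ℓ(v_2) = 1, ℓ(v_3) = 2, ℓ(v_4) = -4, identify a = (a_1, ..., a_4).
a = (2, -1, -3, -3)

Write a = (a_1, ..., a_4) in the standard basis. For each basis vector v_i, ℓ(v_i) = <v_i, a> is a linear equation in the a_j's. Collect the n equations into a matrix system V a = ℓ, where row i of V is v_i (expressed in the standard basis). Since V is invertible (lower-triangular with 1s on the diagonal, up to permutation), solve by back-substitution:
  V =
[[1, 1, 1, 1],
 [1, 1, 0, 0],
 [1, 0, 0, 0],
 [0, 1, 1, 0]]
  V a = (-5, 1, 2, -4)
Solving gives a = (2, -1, -3, -3).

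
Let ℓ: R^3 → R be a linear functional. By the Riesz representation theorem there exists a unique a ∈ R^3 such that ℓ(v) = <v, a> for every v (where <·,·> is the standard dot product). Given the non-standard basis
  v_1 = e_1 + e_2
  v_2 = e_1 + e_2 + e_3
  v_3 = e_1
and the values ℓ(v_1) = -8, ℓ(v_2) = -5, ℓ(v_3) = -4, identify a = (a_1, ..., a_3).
a = (-4, -4, 3)

Write a = (a_1, ..., a_3) in the standard basis. For each basis vector v_i, ℓ(v_i) = <v_i, a> is a linear equation in the a_j's. Collect the n equations into a matrix system V a = ℓ, where row i of V is v_i (expressed in the standard basis). Since V is invertible (lower-triangular with 1s on the diagonal, up to permutation), solve by back-substitution:
  V =
[[1, 1, 0],
 [1, 1, 1],
 [1, 0, 0]]
  V a = (-8, -5, -4)
Solving gives a = (-4, -4, 3).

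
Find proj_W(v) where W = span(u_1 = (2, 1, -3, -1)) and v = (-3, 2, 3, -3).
proj_W(v) = (-4/3, -2/3, 2, 2/3)

Set up U = [u_1 | ... | u_1] ∈ R^(4×1). The projector onto W = col(U) is P = U (U^T U)^(-1) U^T.
Compute U^T U =
  [15],
and U^T v = (-10).
Solve U^T U · c = U^T v for the coefficients: c = (-2/3). The projection is proj_W(v) = U c.
Check: (v - proj_W(v)) · u_1 = 0  (should be 0).
Result: proj_W(v) = (-4/3, -2/3, 2, 2/3).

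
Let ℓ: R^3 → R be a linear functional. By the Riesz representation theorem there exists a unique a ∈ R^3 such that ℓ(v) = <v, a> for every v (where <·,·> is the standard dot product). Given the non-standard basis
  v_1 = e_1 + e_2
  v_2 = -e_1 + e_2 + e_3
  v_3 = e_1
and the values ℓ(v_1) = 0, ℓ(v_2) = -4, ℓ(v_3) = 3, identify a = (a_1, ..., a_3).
a = (3, -3, 2)

Write a = (a_1, ..., a_3) in the standard basis. For each basis vector v_i, ℓ(v_i) = <v_i, a> is a linear equation in the a_j's. Collect the n equations into a matrix system V a = ℓ, where row i of V is v_i (expressed in the standard basis). Since V is invertible (lower-triangular with 1s on the diagonal, up to permutation), solve by back-substitution:
  V =
[[1, 1, 0],
 [-1, 1, 1],
 [1, 0, 0]]
  V a = (0, -4, 3)
Solving gives a = (3, -3, 2).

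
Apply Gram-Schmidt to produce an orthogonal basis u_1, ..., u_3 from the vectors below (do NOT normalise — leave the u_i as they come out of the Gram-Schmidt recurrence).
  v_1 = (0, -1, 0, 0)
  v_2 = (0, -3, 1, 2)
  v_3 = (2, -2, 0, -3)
Orthogonal basis:
  u_1 = (0, -1, 0, 0)
  u_2 = (0, 0, 1, 2)
  u_3 = (2, 0, 6/5, -3/5)

Apply the Gram-Schmidt recurrence
  u_1 = v_1
  u_i = v_i − Σ_{j<i} ((v_i · u_j) / (u_j · u_j)) · u_j.

Step by step this gives:
  u_1 = (0, -1, 0, 0)
  u_2 = (0, 0, 1, 2)
  u_3 = (2, 0, 6/5, -3/5)

Orthogonality check:
  u_2 · u_1 = 0 (should be 0)
  u_3 · u_1 = 0 (should be 0)
  u_3 · u_2 = 0 (should be 0)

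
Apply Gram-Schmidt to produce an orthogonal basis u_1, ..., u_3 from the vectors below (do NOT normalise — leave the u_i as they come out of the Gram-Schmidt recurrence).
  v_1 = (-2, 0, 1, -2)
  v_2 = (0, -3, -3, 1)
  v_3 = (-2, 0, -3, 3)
Orthogonal basis:
  u_1 = (-2, 0, 1, -2)
  u_2 = (-10/9, -3, -22/9, -1/9)
  u_3 = (-181/73, 249/146, -77/73, 285/146)

Apply the Gram-Schmidt recurrence
  u_1 = v_1
  u_i = v_i − Σ_{j<i} ((v_i · u_j) / (u_j · u_j)) · u_j.

Step by step this gives:
  u_1 = (-2, 0, 1, -2)
  u_2 = (-10/9, -3, -22/9, -1/9)
  u_3 = (-181/73, 249/146, -77/73, 285/146)

Orthogonality check:
  u_2 · u_1 = 0 (should be 0)
  u_3 · u_1 = 0 (should be 0)
  u_3 · u_2 = 0 (should be 0)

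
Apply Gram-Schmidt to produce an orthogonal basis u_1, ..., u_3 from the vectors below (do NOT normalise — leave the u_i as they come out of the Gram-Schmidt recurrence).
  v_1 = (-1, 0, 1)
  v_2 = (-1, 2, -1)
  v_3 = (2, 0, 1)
Orthogonal basis:
  u_1 = (-1, 0, 1)
  u_2 = (-1, 2, -1)
  u_3 = (1, 1, 1)

Apply the Gram-Schmidt recurrence
  u_1 = v_1
  u_i = v_i − Σ_{j<i} ((v_i · u_j) / (u_j · u_j)) · u_j.

Step by step this gives:
  u_1 = (-1, 0, 1)
  u_2 = (-1, 2, -1)
  u_3 = (1, 1, 1)

Orthogonality check:
  u_2 · u_1 = 0 (should be 0)
  u_3 · u_1 = 0 (should be 0)
  u_3 · u_2 = 0 (should be 0)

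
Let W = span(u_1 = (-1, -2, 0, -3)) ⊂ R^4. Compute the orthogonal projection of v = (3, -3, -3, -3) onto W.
proj_W(v) = (-6/7, -12/7, 0, -18/7)

Set up U = [u_1 | ... | u_1] ∈ R^(4×1). The projector onto W = col(U) is P = U (U^T U)^(-1) U^T.
Compute U^T U =
  [14],
and U^T v = (12).
Solve U^T U · c = U^T v for the coefficients: c = (6/7). The projection is proj_W(v) = U c.
Check: (v - proj_W(v)) · u_1 = 0  (should be 0).
Result: proj_W(v) = (-6/7, -12/7, 0, -18/7).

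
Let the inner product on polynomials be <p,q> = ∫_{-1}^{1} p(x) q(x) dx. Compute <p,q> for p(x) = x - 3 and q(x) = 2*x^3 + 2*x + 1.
<p,q> = -58/15

Expand the product: p(x)·q(x) = 2*x^4 - 6*x^3 + 2*x^2 - 5*x - 3.
∫_{-1}^{1} of each monomial x^k gives [2/(k+1) if k even, 0 if k odd]. Integrating term-by-term (or equivalently evaluating the antiderivative F(x) = 2*x^5/5 - 3*x^4/2 + 2*x^3/3 - 5*x^2/2 - 3*x at the endpoints):
  F(1) − F(−1) = -89/15 − (-31/15) = -58/15.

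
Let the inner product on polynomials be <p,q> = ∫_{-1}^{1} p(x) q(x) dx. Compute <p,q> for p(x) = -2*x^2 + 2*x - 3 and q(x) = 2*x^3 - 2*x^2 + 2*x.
<p,q> = 148/15

Expand the product: p(x)·q(x) = -4*x^5 + 8*x^4 - 14*x^3 + 10*x^2 - 6*x.
∫_{-1}^{1} of each monomial x^k gives [2/(k+1) if k even, 0 if k odd]. Integrating term-by-term (or equivalently evaluating the antiderivative F(x) = -2*x^6/3 + 8*x^5/5 - 7*x^4/2 + 10*x^3/3 - 3*x^2 at the endpoints):
  F(1) − F(−1) = -67/30 − (-121/10) = 148/15.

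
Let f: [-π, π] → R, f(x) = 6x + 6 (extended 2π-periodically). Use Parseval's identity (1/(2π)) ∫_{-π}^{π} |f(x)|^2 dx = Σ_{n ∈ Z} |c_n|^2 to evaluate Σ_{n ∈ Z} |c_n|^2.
Σ |c_n|^2 = 12π^2 + 36

Expand and integrate term by term over [-π, π]:
  ∫ (6x)^2 dx = 36·(2π^3/3); ∫ 2·6·(6)·x dx = 0 (odd integrand); ∫ 6^2 dx = 36·2π.
So (1/(2π)) ∫_{-π}^{π} (6x + 6)^2 dx = 36π^2/3 + 36 = 12π^2 + 36.
Parseval ⇒ Σ |c_n|^2 = 12π^2 + 36.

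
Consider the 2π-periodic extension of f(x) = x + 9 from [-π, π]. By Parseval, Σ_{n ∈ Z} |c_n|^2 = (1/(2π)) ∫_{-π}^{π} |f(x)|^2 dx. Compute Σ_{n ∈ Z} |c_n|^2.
Σ |c_n|^2 = π^2/3 + 81

Expand and integrate term by term over [-π, π]:
  ∫ (x)^2 dx = 1·(2π^3/3); ∫ 2·1·(9)·x dx = 0 (odd integrand); ∫ 9^2 dx = 81·2π.
So (1/(2π)) ∫_{-π}^{π} (x + 9)^2 dx = 1π^2/3 + 81 = π^2/3 + 81.
Parseval ⇒ Σ |c_n|^2 = π^2/3 + 81.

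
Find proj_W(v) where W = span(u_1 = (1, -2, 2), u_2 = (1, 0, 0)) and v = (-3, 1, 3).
proj_W(v) = (-3, -1, 1)

Set up U = [u_1 | ... | u_2] ∈ R^(3×2). The projector onto W = col(U) is P = U (U^T U)^(-1) U^T.
Compute U^T U =
  [9, 1]
  [1, 1],
and U^T v = (1, -3).
Solve U^T U · c = U^T v for the coefficients: c = (1/2, -7/2). The projection is proj_W(v) = U c.
Check: (v - proj_W(v)) · u_1 = 0  (should be 0).
Check: (v - proj_W(v)) · u_2 = 0  (should be 0).
Result: proj_W(v) = (-3, -1, 1).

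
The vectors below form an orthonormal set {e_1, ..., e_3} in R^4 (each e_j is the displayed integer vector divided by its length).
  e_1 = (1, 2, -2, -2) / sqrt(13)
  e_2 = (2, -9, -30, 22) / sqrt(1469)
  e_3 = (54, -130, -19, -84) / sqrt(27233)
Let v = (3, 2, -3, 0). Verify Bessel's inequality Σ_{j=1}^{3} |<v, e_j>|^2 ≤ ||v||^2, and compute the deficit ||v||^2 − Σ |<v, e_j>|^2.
Σ |<v, e_j>|^2 = 4146/241; ||v||^2 = 22; deficit = 1156/241

Write each e_j = u_j / sqrt(<u_j, u_j>) where u_j is the displayed integer vector. Then <v, e_j> = <v, u_j> / sqrt(<u_j, u_j>), so |<v, e_j>|^2 = <v, u_j>^2 / <u_j, u_j>.
Coefficients: <v, e_1> = 13/sqrt(13), <v, e_2> = 78/sqrt(1469), <v, e_3> = -41/sqrt(27233).
Square and sum: Σ |<v, e_j>|^2 = 4146/241.
Compute ||v||^2 = v·v = 22.
Deficit = 22 − 4146/241 = 1156/241 ≥ 0, confirming Bessel's inequality. (The deficit equals ||v − Σ <v,e_j> e_j||^2, the squared distance from v to span{e_j}.)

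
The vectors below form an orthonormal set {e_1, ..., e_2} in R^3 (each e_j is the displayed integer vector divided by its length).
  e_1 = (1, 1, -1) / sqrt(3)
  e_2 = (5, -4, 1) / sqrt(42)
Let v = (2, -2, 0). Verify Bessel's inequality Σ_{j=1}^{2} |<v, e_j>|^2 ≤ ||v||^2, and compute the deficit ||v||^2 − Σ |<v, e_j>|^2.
Σ |<v, e_j>|^2 = 54/7; ||v||^2 = 8; deficit = 2/7

Write each e_j = u_j / sqrt(<u_j, u_j>) where u_j is the displayed integer vector. Then <v, e_j> = <v, u_j> / sqrt(<u_j, u_j>), so |<v, e_j>|^2 = <v, u_j>^2 / <u_j, u_j>.
Coefficients: <v, e_1> = 0/sqrt(3), <v, e_2> = 18/sqrt(42).
Square and sum: Σ |<v, e_j>|^2 = 54/7.
Compute ||v||^2 = v·v = 8.
Deficit = 8 − 54/7 = 2/7 ≥ 0, confirming Bessel's inequality. (The deficit equals ||v − Σ <v,e_j> e_j||^2, the squared distance from v to span{e_j}.)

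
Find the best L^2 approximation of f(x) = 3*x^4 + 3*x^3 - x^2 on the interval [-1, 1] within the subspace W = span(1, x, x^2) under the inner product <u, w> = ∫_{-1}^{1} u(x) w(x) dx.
g(x) = 11*x^2/7 + 9*x/5 - 9/35

The best approximation g ∈ W is the orthogonal projection of f onto W. Writing g = a_0 + a_1 x + a_2 x^2, the coefficients solve the normal equations G · a = b where
  G_{ij} = <φ_i, φ_j> and b_i = <f, φ_i>, with φ_0 = 1, φ_1 = x, φ_2 = x^2.
G =
  [2, 0, 2/3]
  [0, 2/3, 0]
  [2/3, 0, 2/5],
b = (8/15, 6/5, 16/35).
Solving gives a_0 = -9/35, a_1 = 9/5, a_2 = 11/7, so
  g(x) = 11*x^2/7 + 9*x/5 - 9/35.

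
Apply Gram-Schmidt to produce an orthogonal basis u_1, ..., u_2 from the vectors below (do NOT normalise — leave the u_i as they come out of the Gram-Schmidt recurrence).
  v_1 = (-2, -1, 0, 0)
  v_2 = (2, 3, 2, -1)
Orthogonal basis:
  u_1 = (-2, -1, 0, 0)
  u_2 = (-4/5, 8/5, 2, -1)

Apply the Gram-Schmidt recurrence
  u_1 = v_1
  u_i = v_i − Σ_{j<i} ((v_i · u_j) / (u_j · u_j)) · u_j.

Step by step this gives:
  u_1 = (-2, -1, 0, 0)
  u_2 = (-4/5, 8/5, 2, -1)

Orthogonality check:
  u_2 · u_1 = 0 (should be 0)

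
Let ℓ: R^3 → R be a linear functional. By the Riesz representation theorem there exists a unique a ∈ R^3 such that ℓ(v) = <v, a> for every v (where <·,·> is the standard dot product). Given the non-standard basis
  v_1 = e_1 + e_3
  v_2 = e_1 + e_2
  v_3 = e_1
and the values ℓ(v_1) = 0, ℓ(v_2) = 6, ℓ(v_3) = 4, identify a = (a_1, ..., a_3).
a = (4, 2, -4)

Write a = (a_1, ..., a_3) in the standard basis. For each basis vector v_i, ℓ(v_i) = <v_i, a> is a linear equation in the a_j's. Collect the n equations into a matrix system V a = ℓ, where row i of V is v_i (expressed in the standard basis). Since V is invertible (lower-triangular with 1s on the diagonal, up to permutation), solve by back-substitution:
  V =
[[1, 0, 1],
 [1, 1, 0],
 [1, 0, 0]]
  V a = (0, 6, 4)
Solving gives a = (4, 2, -4).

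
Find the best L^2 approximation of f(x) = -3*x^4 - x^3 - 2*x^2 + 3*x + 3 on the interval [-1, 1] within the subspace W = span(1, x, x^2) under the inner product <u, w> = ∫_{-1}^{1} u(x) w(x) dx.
g(x) = -32*x^2/7 + 12*x/5 + 114/35

The best approximation g ∈ W is the orthogonal projection of f onto W. Writing g = a_0 + a_1 x + a_2 x^2, the coefficients solve the normal equations G · a = b where
  G_{ij} = <φ_i, φ_j> and b_i = <f, φ_i>, with φ_0 = 1, φ_1 = x, φ_2 = x^2.
G =
  [2, 0, 2/3]
  [0, 2/3, 0]
  [2/3, 0, 2/5],
b = (52/15, 8/5, 12/35).
Solving gives a_0 = 114/35, a_1 = 12/5, a_2 = -32/7, so
  g(x) = -32*x^2/7 + 12*x/5 + 114/35.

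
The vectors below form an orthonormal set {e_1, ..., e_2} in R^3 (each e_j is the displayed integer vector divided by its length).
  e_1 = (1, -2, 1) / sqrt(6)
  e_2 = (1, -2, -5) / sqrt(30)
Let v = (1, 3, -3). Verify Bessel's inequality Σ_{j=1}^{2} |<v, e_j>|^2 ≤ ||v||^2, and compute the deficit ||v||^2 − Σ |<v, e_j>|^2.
Σ |<v, e_j>|^2 = 14; ||v||^2 = 19; deficit = 5

Write each e_j = u_j / sqrt(<u_j, u_j>) where u_j is the displayed integer vector. Then <v, e_j> = <v, u_j> / sqrt(<u_j, u_j>), so |<v, e_j>|^2 = <v, u_j>^2 / <u_j, u_j>.
Coefficients: <v, e_1> = -8/sqrt(6), <v, e_2> = 10/sqrt(30).
Square and sum: Σ |<v, e_j>|^2 = 14.
Compute ||v||^2 = v·v = 19.
Deficit = 19 − 14 = 5 ≥ 0, confirming Bessel's inequality. (The deficit equals ||v − Σ <v,e_j> e_j||^2, the squared distance from v to span{e_j}.)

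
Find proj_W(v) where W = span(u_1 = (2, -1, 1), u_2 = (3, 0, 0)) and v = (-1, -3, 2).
proj_W(v) = (-1, -5/2, 5/2)

Set up U = [u_1 | ... | u_2] ∈ R^(3×2). The projector onto W = col(U) is P = U (U^T U)^(-1) U^T.
Compute U^T U =
  [6, 6]
  [6, 9],
and U^T v = (3, -3).
Solve U^T U · c = U^T v for the coefficients: c = (5/2, -2). The projection is proj_W(v) = U c.
Check: (v - proj_W(v)) · u_1 = 0  (should be 0).
Check: (v - proj_W(v)) · u_2 = 0  (should be 0).
Result: proj_W(v) = (-1, -5/2, 5/2).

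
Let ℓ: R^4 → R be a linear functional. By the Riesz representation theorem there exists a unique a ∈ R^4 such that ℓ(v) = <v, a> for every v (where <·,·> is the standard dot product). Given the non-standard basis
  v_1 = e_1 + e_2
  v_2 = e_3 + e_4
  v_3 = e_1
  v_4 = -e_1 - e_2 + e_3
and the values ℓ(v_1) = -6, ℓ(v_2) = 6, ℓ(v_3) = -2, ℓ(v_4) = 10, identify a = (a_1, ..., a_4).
a = (-2, -4, 4, 2)

Write a = (a_1, ..., a_4) in the standard basis. For each basis vector v_i, ℓ(v_i) = <v_i, a> is a linear equation in the a_j's. Collect the n equations into a matrix system V a = ℓ, where row i of V is v_i (expressed in the standard basis). Since V is invertible (lower-triangular with 1s on the diagonal, up to permutation), solve by back-substitution:
  V =
[[1, 1, 0, 0],
 [0, 0, 1, 1],
 [1, 0, 0, 0],
 [-1, -1, 1, 0]]
  V a = (-6, 6, -2, 10)
Solving gives a = (-2, -4, 4, 2).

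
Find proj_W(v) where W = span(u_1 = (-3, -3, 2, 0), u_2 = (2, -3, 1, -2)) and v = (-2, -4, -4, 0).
proj_W(v) = (-404/371, -594/371, 358/371, -76/371)

Set up U = [u_1 | ... | u_2] ∈ R^(4×2). The projector onto W = col(U) is P = U (U^T U)^(-1) U^T.
Compute U^T U =
  [22, 5]
  [5, 18],
and U^T v = (10, 4).
Solve U^T U · c = U^T v for the coefficients: c = (160/371, 38/371). The projection is proj_W(v) = U c.
Check: (v - proj_W(v)) · u_1 = 0  (should be 0).
Check: (v - proj_W(v)) · u_2 = 0  (should be 0).
Result: proj_W(v) = (-404/371, -594/371, 358/371, -76/371).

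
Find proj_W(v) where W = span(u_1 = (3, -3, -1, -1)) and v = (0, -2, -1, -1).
proj_W(v) = (6/5, -6/5, -2/5, -2/5)

Set up U = [u_1 | ... | u_1] ∈ R^(4×1). The projector onto W = col(U) is P = U (U^T U)^(-1) U^T.
Compute U^T U =
  [20],
and U^T v = (8).
Solve U^T U · c = U^T v for the coefficients: c = (2/5). The projection is proj_W(v) = U c.
Check: (v - proj_W(v)) · u_1 = 0  (should be 0).
Result: proj_W(v) = (6/5, -6/5, -2/5, -2/5).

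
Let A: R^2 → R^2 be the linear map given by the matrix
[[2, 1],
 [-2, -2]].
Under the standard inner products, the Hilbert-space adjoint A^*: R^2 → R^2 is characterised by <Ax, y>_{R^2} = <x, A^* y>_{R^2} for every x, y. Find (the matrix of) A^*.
A^* = A^T =
[[2, -2],
 [1, -2]]

For real matrices with standard dot products, the defining identity <Ax, y> = <x, A^* y> gives (Ax)^T y = x^T (A^*) y, i.e. x^T A^T y = x^T (A^*) y. Since this holds for all x, y, we must have A^* = A^T. Therefore
A^* =
[[2, -2],
 [1, -2]].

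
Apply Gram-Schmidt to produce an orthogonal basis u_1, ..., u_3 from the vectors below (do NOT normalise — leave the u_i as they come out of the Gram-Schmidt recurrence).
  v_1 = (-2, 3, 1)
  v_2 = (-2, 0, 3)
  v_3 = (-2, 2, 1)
Orthogonal basis:
  u_1 = (-2, 3, 1)
  u_2 = (-1, -3/2, 5/2)
  u_3 = (-36/133, -16/133, -24/133)

Apply the Gram-Schmidt recurrence
  u_1 = v_1
  u_i = v_i − Σ_{j<i} ((v_i · u_j) / (u_j · u_j)) · u_j.

Step by step this gives:
  u_1 = (-2, 3, 1)
  u_2 = (-1, -3/2, 5/2)
  u_3 = (-36/133, -16/133, -24/133)

Orthogonality check:
  u_2 · u_1 = 0 (should be 0)
  u_3 · u_1 = 0 (should be 0)
  u_3 · u_2 = 0 (should be 0)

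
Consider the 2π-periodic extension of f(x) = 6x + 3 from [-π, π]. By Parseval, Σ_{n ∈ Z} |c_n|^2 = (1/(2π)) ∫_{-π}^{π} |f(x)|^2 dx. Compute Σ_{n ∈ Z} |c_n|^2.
Σ |c_n|^2 = 12π^2 + 9

Expand and integrate term by term over [-π, π]:
  ∫ (6x)^2 dx = 36·(2π^3/3); ∫ 2·6·(3)·x dx = 0 (odd integrand); ∫ 3^2 dx = 9·2π.
So (1/(2π)) ∫_{-π}^{π} (6x + 3)^2 dx = 36π^2/3 + 9 = 12π^2 + 9.
Parseval ⇒ Σ |c_n|^2 = 12π^2 + 9.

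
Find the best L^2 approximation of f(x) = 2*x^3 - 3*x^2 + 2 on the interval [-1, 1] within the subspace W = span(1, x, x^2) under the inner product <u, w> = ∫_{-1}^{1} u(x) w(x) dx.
g(x) = -3*x^2 + 6*x/5 + 2

The best approximation g ∈ W is the orthogonal projection of f onto W. Writing g = a_0 + a_1 x + a_2 x^2, the coefficients solve the normal equations G · a = b where
  G_{ij} = <φ_i, φ_j> and b_i = <f, φ_i>, with φ_0 = 1, φ_1 = x, φ_2 = x^2.
G =
  [2, 0, 2/3]
  [0, 2/3, 0]
  [2/3, 0, 2/5],
b = (2, 4/5, 2/15).
Solving gives a_0 = 2, a_1 = 6/5, a_2 = -3, so
  g(x) = -3*x^2 + 6*x/5 + 2.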